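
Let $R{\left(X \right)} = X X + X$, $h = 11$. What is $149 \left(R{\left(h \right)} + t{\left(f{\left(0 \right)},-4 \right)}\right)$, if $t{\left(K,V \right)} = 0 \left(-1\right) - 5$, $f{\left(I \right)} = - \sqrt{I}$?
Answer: $18923$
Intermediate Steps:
$R{\left(X \right)} = X + X^{2}$ ($R{\left(X \right)} = X^{2} + X = X + X^{2}$)
$t{\left(K,V \right)} = -5$ ($t{\left(K,V \right)} = 0 - 5 = -5$)
$149 \left(R{\left(h \right)} + t{\left(f{\left(0 \right)},-4 \right)}\right) = 149 \left(11 \left(1 + 11\right) - 5\right) = 149 \left(11 \cdot 12 - 5\right) = 149 \left(132 - 5\right) = 149 \cdot 127 = 18923$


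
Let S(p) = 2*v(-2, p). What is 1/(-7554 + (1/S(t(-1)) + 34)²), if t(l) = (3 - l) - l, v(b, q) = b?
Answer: -16/102639 ≈ -0.00015589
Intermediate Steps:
t(l) = 3 - 2*l
S(p) = -4 (S(p) = 2*(-2) = -4)
1/(-7554 + (1/S(t(-1)) + 34)²) = 1/(-7554 + (1/(-4) + 34)²) = 1/(-7554 + (-¼ + 34)²) = 1/(-7554 + (135/4)²) = 1/(-7554 + 18225/16) = 1/(-102639/16) = -16/102639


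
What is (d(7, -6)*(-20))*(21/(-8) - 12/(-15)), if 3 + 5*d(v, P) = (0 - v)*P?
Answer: 2847/10 ≈ 284.70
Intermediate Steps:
d(v, P) = -3/5 - P*v/5 (d(v, P) = -3/5 + ((0 - v)*P)/5 = -3/5 + ((-v)*P)/5 = -3/5 + (-P*v)/5 = -3/5 - P*v/5)
(d(7, -6)*(-20))*(21/(-8) - 12/(-15)) = ((-3/5 - 1/5*(-6)*7)*(-20))*(21/(-8) - 12/(-15)) = ((-3/5 + 42/5)*(-20))*(21*(-1/8) - 12*(-1/15)) = ((39/5)*(-20))*(-21/8 + 4/5) = -156*(-73/40) = 2847/10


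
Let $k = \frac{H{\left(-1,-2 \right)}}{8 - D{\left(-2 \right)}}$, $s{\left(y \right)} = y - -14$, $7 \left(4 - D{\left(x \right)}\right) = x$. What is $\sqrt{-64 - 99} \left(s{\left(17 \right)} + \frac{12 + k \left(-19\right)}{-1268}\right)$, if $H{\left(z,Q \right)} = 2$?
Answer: $\frac{510981 i \sqrt{163}}{16484} \approx 395.76 i$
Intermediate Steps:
$D{\left(x \right)} = 4 - \frac{x}{7}$
$s{\left(y \right)} = 14 + y$ ($s{\left(y \right)} = y + 14 = 14 + y$)
$k = \frac{7}{13}$ ($k = \frac{2}{8 - \left(4 - - \frac{2}{7}\right)} = \frac{2}{8 - \left(4 + \frac{2}{7}\right)} = \frac{2}{8 - \frac{30}{7}} = \frac{2}{\frac{26}{7}} = 2 \cdot \frac{7}{26} = \frac{7}{13} \approx 0.53846$)
$\sqrt{-64 - 99} \left(s{\left(17 \right)} + \frac{12 + k \left(-19\right)}{-1268}\right) = \sqrt{-64 - 99} \left(\left(14 + 17\right) + \frac{12 + \frac{7}{13} \left(-19\right)}{-1268}\right) = \sqrt{-163} \left(31 + \left(12 - \frac{133}{13}\right) \left(- \frac{1}{1268}\right)\right) = i \sqrt{163} \left(31 + \frac{23}{13} \left(- \frac{1}{1268}\right)\right) = i \sqrt{163} \left(31 - \frac{23}{16484}\right) = i \sqrt{163} \cdot \frac{510981}{16484} = \frac{510981 i \sqrt{163}}{16484}$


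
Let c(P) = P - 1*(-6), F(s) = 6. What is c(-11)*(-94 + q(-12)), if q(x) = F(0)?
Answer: 440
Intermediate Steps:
q(x) = 6
c(P) = 6 + P (c(P) = P + 6 = 6 + P)
c(-11)*(-94 + q(-12)) = (6 - 11)*(-94 + 6) = -5*(-88) = 440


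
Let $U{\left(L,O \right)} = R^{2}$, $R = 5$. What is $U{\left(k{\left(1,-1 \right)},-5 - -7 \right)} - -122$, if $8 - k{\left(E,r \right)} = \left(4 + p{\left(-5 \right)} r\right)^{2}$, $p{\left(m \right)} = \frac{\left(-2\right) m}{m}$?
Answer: $147$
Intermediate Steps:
$p{\left(m \right)} = -2$
$k{\left(E,r \right)} = 8 - \left(4 - 2 r\right)^{2}$
$U{\left(L,O \right)} = 25$ ($U{\left(L,O \right)} = 5^{2} = 25$)
$U{\left(k{\left(1,-1 \right)},-5 - -7 \right)} - -122 = 25 - -122 = 25 + 122 = 147$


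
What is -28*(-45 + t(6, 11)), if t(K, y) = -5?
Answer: 1400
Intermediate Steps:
-28*(-45 + t(6, 11)) = -28*(-45 - 5) = -28*(-50) = 1400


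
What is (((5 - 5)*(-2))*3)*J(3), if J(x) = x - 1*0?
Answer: 0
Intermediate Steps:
J(x) = x (J(x) = x + 0 = x)
(((5 - 5)*(-2))*3)*J(3) = (((5 - 5)*(-2))*3)*3 = ((0*(-2))*3)*3 = (0*3)*3 = 0*3 = 0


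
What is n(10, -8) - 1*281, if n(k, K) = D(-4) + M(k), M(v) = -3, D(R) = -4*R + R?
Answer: -272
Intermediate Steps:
D(R) = -3*R
n(k, K) = 9 (n(k, K) = -3*(-4) - 3 = 12 - 3 = 9)
n(10, -8) - 1*281 = 9 - 1*281 = 9 - 281 = -272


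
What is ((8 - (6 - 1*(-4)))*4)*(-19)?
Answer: 152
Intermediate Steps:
((8 - (6 - 1*(-4)))*4)*(-19) = ((8 - (6 + 4))*4)*(-19) = ((8 - 1*10)*4)*(-19) = ((8 - 10)*4)*(-19) = -2*4*(-19) = -8*(-19) = 152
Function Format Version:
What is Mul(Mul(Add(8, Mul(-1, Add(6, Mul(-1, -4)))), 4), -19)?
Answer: 152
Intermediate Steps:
Mul(Mul(Add(8, Mul(-1, Add(6, Mul(-1, -4)))), 4), -19) = Mul(Mul(Add(8, Mul(-1, Add(6, 4))), 4), -19) = Mul(Mul(Add(8, Mul(-1, 10)), 4), -19) = Mul(Mul(Add(8, -10), 4), -19) = Mul(Mul(-2, 4), -19) = Mul(-8, -19) = 152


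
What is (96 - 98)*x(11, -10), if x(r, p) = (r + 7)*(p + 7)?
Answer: 108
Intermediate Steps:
x(r, p) = (7 + p)*(7 + r) (x(r, p) = (7 + r)*(7 + p) = (7 + p)*(7 + r))
(96 - 98)*x(11, -10) = (96 - 98)*(49 + 7*(-10) + 7*11 - 10*11) = -2*(49 - 70 + 77 - 110) = -2*(-54) = 108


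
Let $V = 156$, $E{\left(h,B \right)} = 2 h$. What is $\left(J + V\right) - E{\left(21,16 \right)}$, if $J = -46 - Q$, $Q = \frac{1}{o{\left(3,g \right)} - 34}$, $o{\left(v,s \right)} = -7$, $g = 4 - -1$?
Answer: $\frac{2789}{41} \approx 68.024$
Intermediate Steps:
$g = 5$ ($g = 4 + 1 = 5$)
$Q = - \frac{1}{41}$ ($Q = \frac{1}{-7 - 34} = \frac{1}{-41} = - \frac{1}{41} \approx -0.02439$)
$J = - \frac{1885}{41}$ ($J = -46 - - \frac{1}{41} = -46 + \frac{1}{41} = - \frac{1885}{41} \approx -45.976$)
$\left(J + V\right) - E{\left(21,16 \right)} = \left(- \frac{1885}{41} + 156\right) - 2 \cdot 21 = \frac{4511}{41} - 42 = \frac{2789}{41}$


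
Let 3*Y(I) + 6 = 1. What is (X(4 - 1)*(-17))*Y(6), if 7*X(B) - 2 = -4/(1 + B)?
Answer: 85/21 ≈ 4.0476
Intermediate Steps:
Y(I) = -5/3 (Y(I) = -2 + (⅓)*1 = -2 + ⅓ = -5/3)
X(B) = 2/7 - 4/(7*(1 + B)) (X(B) = 2/7 + (-4/(1 + B))/7 = 2/7 - 4/(7*(1 + B)))
(X(4 - 1)*(-17))*Y(6) = ((2*(-1 + (4 - 1))/(7*(1 + (4 - 1))))*(-17))*(-5/3) = ((2*(-1 + 3)/(7*(1 + 3)))*(-17))*(-5/3) = (((2/7)*2/4)*(-17))*(-5/3) = (((2/7)*(¼)*2)*(-17))*(-5/3) = ((⅐)*(-17))*(-5/3) = -17/7*(-5/3) = 85/21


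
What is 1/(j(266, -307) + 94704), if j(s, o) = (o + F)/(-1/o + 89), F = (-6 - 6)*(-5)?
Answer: 27324/2587616267 ≈ 1.0560e-5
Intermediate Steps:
F = 60 (F = -12*(-5) = 60)
j(s, o) = (60 + o)/(89 - 1/o) (j(s, o) = (o + 60)/(-1/o + 89) = (60 + o)/(89 - 1/o))
1/(j(266, -307) + 94704) = 1/(-307*(60 - 307)/(-1 + 89*(-307)) + 94704) = 1/(-307*(-247)/(-1 - 27323) + 94704) = 1/(-307*(-247)/(-27324) + 94704) = 1/(-307*(-1/27324)*(-247) + 94704) = 1/(-75829/27324 + 94704) = 1/(2587616267/27324) = 27324/2587616267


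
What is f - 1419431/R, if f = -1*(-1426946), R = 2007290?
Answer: 2864293016909/2007290 ≈ 1.4269e+6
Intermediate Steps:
f = 1426946
f - 1419431/R = 1426946 - 1419431/2007290 = 2864293016909/2007290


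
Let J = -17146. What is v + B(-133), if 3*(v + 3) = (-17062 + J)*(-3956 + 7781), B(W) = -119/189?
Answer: -1177610498/27 ≈ -4.3615e+7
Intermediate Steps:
B(W) = -17/27 (B(W) = -119*1/189 = -17/27)
v = -43615203 (v = -3 + ((-17062 - 17146)*(-3956 + 7781))/3 = -3 + (-34208*3825)/3 = -3 + (1/3)*(-130845600) = -3 - 43615200 = -43615203)
v + B(-133) = -43615203 - 17/27 = -1177610498/27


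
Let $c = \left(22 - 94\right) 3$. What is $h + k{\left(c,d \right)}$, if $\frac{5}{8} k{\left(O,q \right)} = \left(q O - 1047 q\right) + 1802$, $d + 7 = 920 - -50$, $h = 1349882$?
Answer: $- \frac{2966326}{5} \approx -5.9327 \cdot 10^{5}$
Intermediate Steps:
$d = 963$ ($d = -7 + \left(920 - -50\right) = -7 + \left(920 + 50\right) = -7 + 970 = 963$)
$c = -216$ ($c = \left(-72\right) 3 = -216$)
$k{\left(O,q \right)} = \frac{14416}{5} - \frac{8376 q}{5} + \frac{8 O q}{5}$ ($k{\left(O,q \right)} = \frac{8 \left(\left(q O - 1047 q\right) + 1802\right)}{5} = \frac{8 \left(\left(O q - 1047 q\right) + 1802\right)}{5} = \frac{8 \left(\left(- 1047 q + O q\right) + 1802\right)}{5} = \frac{8 \left(1802 - 1047 q + O q\right)}{5} = \frac{14416}{5} - \frac{8376 q}{5} + \frac{8 O q}{5}$)
$h + k{\left(c,d \right)} = 1349882 + \left(\frac{14416}{5} - \frac{8066088}{5} + \frac{8}{5} \left(-216\right) 963\right) = 1349882 - \frac{9715736}{5} = - \frac{2966326}{5}$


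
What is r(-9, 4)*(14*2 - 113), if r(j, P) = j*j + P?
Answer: -7225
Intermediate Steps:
r(j, P) = P + j² (r(j, P) = j² + P = P + j²)
r(-9, 4)*(14*2 - 113) = (4 + (-9)²)*(14*2 - 113) = (4 + 81)*(28 - 113) = 85*(-85) = -7225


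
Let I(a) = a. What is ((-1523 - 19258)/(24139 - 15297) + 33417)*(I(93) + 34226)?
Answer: 10139628616227/8842 ≈ 1.1468e+9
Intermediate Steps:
((-1523 - 19258)/(24139 - 15297) + 33417)*(I(93) + 34226) = ((-1523 - 19258)/(24139 - 15297) + 33417)*(93 + 34226) = (-20781/8842 + 33417)*34319 = (295452333/8842)*34319 = 10139628616227/8842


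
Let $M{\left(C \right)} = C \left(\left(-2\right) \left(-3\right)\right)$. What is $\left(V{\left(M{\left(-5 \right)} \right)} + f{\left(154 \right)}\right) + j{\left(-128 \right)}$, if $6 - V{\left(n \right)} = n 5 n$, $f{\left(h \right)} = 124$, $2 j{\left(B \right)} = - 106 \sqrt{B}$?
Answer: $-4370 - 424 i \sqrt{2} \approx -4370.0 - 599.63 i$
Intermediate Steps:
$j{\left(B \right)} = - 53 \sqrt{B}$ ($j{\left(B \right)} = \frac{\left(-106\right) \sqrt{B}}{2} = - 53 \sqrt{B}$)
$M{\left(C \right)} = 6 C$ ($M{\left(C \right)} = C 6 = 6 C$)
$V{\left(n \right)} = 6 - 5 n^{2}$ ($V{\left(n \right)} = 6 - n 5 n = 6 - 5 n n = 6 - 5 n^{2}$)
$\left(V{\left(M{\left(-5 \right)} \right)} + f{\left(154 \right)}\right) + j{\left(-128 \right)} = \left(\left(6 - 5 \left(6 \left(-5\right)\right)^{2}\right) + 124\right) - 53 \sqrt{-128} = \left(\left(6 - 5 \left(-30\right)^{2}\right) + 124\right) - 53 \cdot 8 i \sqrt{2} = \left(\left(6 - 4500\right) + 124\right) - 424 i \sqrt{2} = \left(-4494 + 124\right) - 424 i \sqrt{2} = -4370 - 424 i \sqrt{2}$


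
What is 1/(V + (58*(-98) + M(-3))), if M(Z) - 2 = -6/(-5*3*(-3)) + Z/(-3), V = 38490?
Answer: 15/492133 ≈ 3.0480e-5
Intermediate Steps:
M(Z) = 28/15 - Z/3 (M(Z) = 2 + (-6/(-5*3*(-3)) + Z/(-3)) = 2 + (-6/((-15*(-3))) + Z*(-⅓)) = 2 + (-6/45 - Z/3) = 2 + (-6*1/45 - Z/3) = 2 + (-2/15 - Z/3) = 28/15 - Z/3)
1/(V + (58*(-98) + M(-3))) = 1/(38490 + (58*(-98) + (28/15 - ⅓*(-3)))) = 1/(38490 + (-5684 + (28/15 + 1))) = 1/(38490 + (-5684 + 43/15)) = 1/(38490 - 85217/15) = 1/(492133/15) = 15/492133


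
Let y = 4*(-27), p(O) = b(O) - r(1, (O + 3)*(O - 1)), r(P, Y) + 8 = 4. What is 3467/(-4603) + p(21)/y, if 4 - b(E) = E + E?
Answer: -108967/248562 ≈ -0.43839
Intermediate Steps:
b(E) = 4 - 2*E (b(E) = 4 - (E + E) = 4 - 2*E)
r(P, Y) = -4 (r(P, Y) = -8 + 4 = -4)
p(O) = 8 - 2*O (p(O) = (4 - 2*O) - 1*(-4) = (4 - 2*O) + 4 = 8 - 2*O)
y = -108
3467/(-4603) + p(21)/y = 3467/(-4603) + (8 - 2*21)/(-108) = 3467*(-1/4603) + (8 - 42)*(-1/108) = -3467/4603 - 34*(-1/108) = -3467/4603 + 17/54 = -108967/248562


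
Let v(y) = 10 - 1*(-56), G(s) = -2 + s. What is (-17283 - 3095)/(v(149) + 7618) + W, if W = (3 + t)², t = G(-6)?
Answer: 85861/3842 ≈ 22.348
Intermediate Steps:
v(y) = 66 (v(y) = 10 + 56 = 66)
t = -8 (t = -2 - 6 = -8)
W = 25 (W = (3 - 8)² = (-5)² = 25)
(-17283 - 3095)/(v(149) + 7618) + W = (-17283 - 3095)/(66 + 7618) + 25 = -20378/7684 + 25 = -20378*1/7684 + 25 = -10189/3842 + 25 = 85861/3842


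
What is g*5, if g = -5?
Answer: -25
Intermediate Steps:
g*5 = -5*5 = -25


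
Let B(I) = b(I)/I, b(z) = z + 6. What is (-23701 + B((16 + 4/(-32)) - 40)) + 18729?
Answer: -959451/193 ≈ -4971.3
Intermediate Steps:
b(z) = 6 + z
B(I) = (6 + I)/I
(-23701 + B((16 + 4/(-32)) - 40)) + 18729 = (-23701 + (6 + ((16 + 4/(-32)) - 40))/((16 + 4/(-32)) - 40)) + 18729 = (-23701 + (6 + ((16 + 4*(-1/32)) - 40))/((16 + 4*(-1/32)) - 40)) + 18729 = (-23701 + (6 + ((16 - ⅛) - 40))/((16 - ⅛) - 40)) + 18729 = (-23701 + (6 + (127/8 - 40))/(127/8 - 40)) + 18729 = (-23701 + (6 - 193/8)/(-193/8)) + 18729 = (-23701 - 8/193*(-145/8)) + 18729 = (-23701 + 145/193) + 18729 = -4574148/193 + 18729 = -959451/193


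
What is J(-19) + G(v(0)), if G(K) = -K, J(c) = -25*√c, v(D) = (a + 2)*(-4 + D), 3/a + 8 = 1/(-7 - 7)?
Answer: 736/113 - 25*I*√19 ≈ 6.5133 - 108.97*I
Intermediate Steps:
a = -42/113 (a = 3/(-8 + 1/(-7 - 7)) = 3/(-8 + 1/(-14)) = 3/(-8 - 1/14) = 3/(-113/14) = 3*(-14/113) = -42/113 ≈ -0.37168)
v(D) = -736/113 + 184*D/113 (v(D) = (-42/113 + 2)*(-4 + D) = 184*(-4 + D)/113 = -736/113 + 184*D/113)
J(-19) + G(v(0)) = -25*I*√19 - (-736/113 + (184/113)*0) = -25*I*√19 - (-736/113 + 0) = -25*I*√19 - 1*(-736/113) = -25*I*√19 + 736/113 = 736/113 - 25*I*√19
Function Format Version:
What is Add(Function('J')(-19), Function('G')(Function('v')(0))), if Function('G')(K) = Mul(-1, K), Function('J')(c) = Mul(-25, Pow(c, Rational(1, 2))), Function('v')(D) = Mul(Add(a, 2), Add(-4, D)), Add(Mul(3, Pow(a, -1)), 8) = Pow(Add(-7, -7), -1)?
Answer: Add(Rational(736, 113), Mul(-25, I, Pow(19, Rational(1, 2)))) ≈ Add(6.5133, Mul(-108.97, I))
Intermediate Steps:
a = Rational(-42, 113) (a = Mul(3, Pow(Add(-8, Pow(Add(-7, -7), -1)), -1)) = Mul(3, Pow(Add(-8, Pow(-14, -1)), -1)) = Mul(3, Pow(Add(-8, Rational(-1, 14)), -1)) = Mul(3, Pow(Rational(-113, 14), -1)) = Mul(3, Rational(-14, 113)) = Rational(-42, 113) ≈ -0.37168)
Function('v')(D) = Add(Rational(-736, 113), Mul(Rational(184, 113), D)) (Function('v')(D) = Mul(Add(Rational(-42, 113), 2), Add(-4, D)) = Mul(Rational(184, 113), Add(-4, D)) = Add(Rational(-736, 113), Mul(Rational(184, 113), D)))
Add(Function('J')(-19), Function('G')(Function('v')(0))) = Add(Mul(-25, Pow(-19, Rational(1, 2))), Mul(-1, Add(Rational(-736, 113), Mul(Rational(184, 113), 0)))) = Add(Mul(-25, Mul(I, Pow(19, Rational(1, 2)))), Mul(-1, Add(Rational(-736, 113), 0))) = Add(Mul(-25, I, Pow(19, Rational(1, 2))), Mul(-1, Rational(-736, 113))) = Add(Mul(-25, I, Pow(19, Rational(1, 2))), Rational(736, 113)) = Add(Rational(736, 113), Mul(-25, I, Pow(19, Rational(1, 2))))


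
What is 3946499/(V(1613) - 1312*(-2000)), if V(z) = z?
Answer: 3946499/2625613 ≈ 1.5031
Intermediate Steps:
3946499/(V(1613) - 1312*(-2000)) = 3946499/(1613 - 1312*(-2000)) = 3946499/(1613 + 2624000) = 3946499/2625613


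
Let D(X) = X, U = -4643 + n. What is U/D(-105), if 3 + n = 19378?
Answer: -14732/105 ≈ -140.30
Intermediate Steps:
n = 19375 (n = -3 + 19378 = 19375)
U = 14732 (U = -4643 + 19375 = 14732)
U/D(-105) = 14732/(-105) = 14732*(-1/105) = -14732/105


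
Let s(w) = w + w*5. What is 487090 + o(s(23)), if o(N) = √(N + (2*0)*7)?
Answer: 487090 + √138 ≈ 4.8710e+5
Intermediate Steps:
s(w) = 6*w (s(w) = w + 5*w = 6*w)
o(N) = √N (o(N) = √(N + 0*7) = √(N + 0) = √N)
487090 + o(s(23)) = 487090 + √(6*23) = 487090 + √138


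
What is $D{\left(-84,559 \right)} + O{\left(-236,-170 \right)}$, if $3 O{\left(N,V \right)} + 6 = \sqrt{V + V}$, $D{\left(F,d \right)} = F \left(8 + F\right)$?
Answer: $6382 + \frac{2 i \sqrt{85}}{3} \approx 6382.0 + 6.1464 i$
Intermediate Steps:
$O{\left(N,V \right)} = -2 + \frac{\sqrt{2} \sqrt{V}}{3}$ ($O{\left(N,V \right)} = -2 + \frac{\sqrt{V + V}}{3} = -2 + \frac{\sqrt{2 V}}{3} = -2 + \frac{\sqrt{2} \sqrt{V}}{3}$)
$D{\left(-84,559 \right)} + O{\left(-236,-170 \right)} = - 84 \left(8 - 84\right) - \left(2 - \frac{\sqrt{2} \sqrt{-170}}{3}\right) = \left(-84\right) \left(-76\right) - \left(2 - \frac{\sqrt{2} i \sqrt{170}}{3}\right) = 6384 - \left(2 - \frac{2 i \sqrt{85}}{3}\right) = 6382 + \frac{2 i \sqrt{85}}{3}$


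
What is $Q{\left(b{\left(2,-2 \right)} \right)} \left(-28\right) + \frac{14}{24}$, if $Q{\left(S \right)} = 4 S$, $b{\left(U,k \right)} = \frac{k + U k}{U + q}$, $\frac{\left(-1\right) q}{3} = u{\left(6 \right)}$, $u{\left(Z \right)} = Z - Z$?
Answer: $\frac{4039}{12} \approx 336.58$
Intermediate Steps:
$u{\left(Z \right)} = 0$
$q = 0$ ($q = \left(-3\right) 0 = 0$)
$b{\left(U,k \right)} = \frac{k + U k}{U}$ ($b{\left(U,k \right)} = \frac{k + U k}{U + 0} = \frac{k + U k}{U}$)
$Q{\left(b{\left(2,-2 \right)} \right)} \left(-28\right) + \frac{14}{24} = 4 \left(-2 - \frac{2}{2}\right) \left(-28\right) + \frac{14}{24} = 4 \left(-2 - 1\right) \left(-28\right) + 14 \cdot \frac{1}{24} = 4 \left(-2 - 1\right) \left(-28\right) + \frac{7}{12} = 4 \left(-3\right) \left(-28\right) + \frac{7}{12} = \left(-12\right) \left(-28\right) + \frac{7}{12} = 336 + \frac{7}{12} = \frac{4039}{12}$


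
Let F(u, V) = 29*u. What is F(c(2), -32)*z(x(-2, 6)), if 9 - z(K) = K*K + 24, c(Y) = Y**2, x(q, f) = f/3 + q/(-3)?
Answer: -23084/9 ≈ -2564.9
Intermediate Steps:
x(q, f) = -q/3 + f/3 (x(q, f) = f*(1/3) + q*(-1/3) = f/3 - q/3 = -q/3 + f/3)
z(K) = -15 - K**2 (z(K) = 9 - (K*K + 24) = 9 - (K**2 + 24) = 9 - (24 + K**2) = 9 + (-24 - K**2) = -15 - K**2)
F(c(2), -32)*z(x(-2, 6)) = (29*2**2)*(-15 - (-1/3*(-2) + (1/3)*6)**2) = (29*4)*(-15 - (2/3 + 2)**2) = 116*(-15 - (8/3)**2) = 116*(-15 - 1*64/9) = 116*(-15 - 64/9) = 116*(-199/9) = -23084/9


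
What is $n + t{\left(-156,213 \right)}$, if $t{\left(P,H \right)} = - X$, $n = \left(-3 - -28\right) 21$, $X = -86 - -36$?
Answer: $575$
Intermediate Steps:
$X = -50$ ($X = -86 + 36 = -50$)
$n = 525$ ($n = \left(-3 + 28\right) 21 = 25 \cdot 21 = 525$)
$t{\left(P,H \right)} = 50$ ($t{\left(P,H \right)} = \left(-1\right) \left(-50\right) = 50$)
$n + t{\left(-156,213 \right)} = 525 + 50 = 575$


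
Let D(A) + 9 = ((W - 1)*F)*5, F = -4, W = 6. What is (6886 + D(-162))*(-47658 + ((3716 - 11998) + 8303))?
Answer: -322835949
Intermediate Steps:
D(A) = -109 (D(A) = -9 + ((6 - 1)*(-4))*5 = -9 + (5*(-4))*5 = -9 - 20*5 = -9 - 100 = -109)
(6886 + D(-162))*(-47658 + ((3716 - 11998) + 8303)) = (6886 - 109)*(-47658 + ((3716 - 11998) + 8303)) = 6777*(-47658 + (-8282 + 8303)) = 6777*(-47658 + 21) = 6777*(-47637) = -322835949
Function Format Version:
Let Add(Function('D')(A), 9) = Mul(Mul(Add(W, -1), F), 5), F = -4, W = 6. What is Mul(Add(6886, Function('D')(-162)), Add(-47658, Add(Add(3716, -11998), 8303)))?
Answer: -322835949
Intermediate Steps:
Function('D')(A) = -109 (Function('D')(A) = Add(-9, Mul(Mul(Add(6, -1), -4), 5)) = Add(-9, Mul(Mul(5, -4), 5)) = Add(-9, Mul(-20, 5)) = Add(-9, -100) = -109)
Mul(Add(6886, Function('D')(-162)), Add(-47658, Add(Add(3716, -11998), 8303))) = Mul(Add(6886, -109), Add(-47658, Add(Add(3716, -11998), 8303))) = Mul(6777, Add(-47658, Add(-8282, 8303))) = Mul(6777, Add(-47658, 21)) = Mul(6777, -47637) = -322835949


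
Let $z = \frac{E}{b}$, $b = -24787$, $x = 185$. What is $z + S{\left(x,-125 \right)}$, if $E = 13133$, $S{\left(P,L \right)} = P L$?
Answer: $- \frac{573212508}{24787} \approx -23126.0$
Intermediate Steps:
$S{\left(P,L \right)} = L P$
$z = - \frac{13133}{24787}$ ($z = \frac{13133}{-24787} = 13133 \left(- \frac{1}{24787}\right) = - \frac{13133}{24787} \approx -0.52983$)
$z + S{\left(x,-125 \right)} = - \frac{13133}{24787} - 23125 = - \frac{573212508}{24787}$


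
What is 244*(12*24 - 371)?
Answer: -20252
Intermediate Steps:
244*(12*24 - 371) = 244*(288 - 371) = 244*(-83) = -20252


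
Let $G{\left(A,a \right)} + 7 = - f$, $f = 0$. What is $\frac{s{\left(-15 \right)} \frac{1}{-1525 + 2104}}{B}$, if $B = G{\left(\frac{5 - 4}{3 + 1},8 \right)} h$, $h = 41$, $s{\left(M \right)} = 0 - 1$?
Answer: $\frac{1}{166173} \approx 6.0178 \cdot 10^{-6}$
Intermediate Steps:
$s{\left(M \right)} = -1$ ($s{\left(M \right)} = 0 - 1 = -1$)
$G{\left(A,a \right)} = -7$ ($G{\left(A,a \right)} = -7 - 0 = -7 + 0 = -7$)
$B = -287$ ($B = \left(-7\right) 41 = -287$)
$\frac{s{\left(-15 \right)} \frac{1}{-1525 + 2104}}{B} = \frac{\left(-1\right) \frac{1}{-1525 + 2104}}{-287} = - \frac{1}{579} \left(- \frac{1}{287}\right) = \left(-1\right) \frac{1}{579} \left(- \frac{1}{287}\right) = \left(- \frac{1}{579}\right) \left(- \frac{1}{287}\right) = \frac{1}{166173}$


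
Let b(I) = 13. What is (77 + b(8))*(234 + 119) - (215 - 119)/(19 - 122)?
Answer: 3272406/103 ≈ 31771.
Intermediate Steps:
(77 + b(8))*(234 + 119) - (215 - 119)/(19 - 122) = (77 + 13)*(234 + 119) - (215 - 119)/(19 - 122) = 90*353 - 96/(-103) = 31770 - 96*(-1)/103 = 31770 - 1*(-96/103) = 31770 + 96/103 = 3272406/103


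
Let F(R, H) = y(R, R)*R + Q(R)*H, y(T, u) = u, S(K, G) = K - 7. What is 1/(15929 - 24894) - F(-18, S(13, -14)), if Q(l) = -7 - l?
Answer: -3496351/8965 ≈ -390.00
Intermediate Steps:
S(K, G) = -7 + K
F(R, H) = R² + H*(-7 - R) (F(R, H) = R*R + (-7 - R)*H = R² + H*(-7 - R))
1/(15929 - 24894) - F(-18, S(13, -14)) = 1/(15929 - 24894) - ((-18)² - (-7 + 13)*(7 - 18)) = 1/(-8965) - (324 - 1*6*(-11)) = -1/8965 - (324 + 66) = -1/8965 - 1*390 = -1/8965 - 390 = -3496351/8965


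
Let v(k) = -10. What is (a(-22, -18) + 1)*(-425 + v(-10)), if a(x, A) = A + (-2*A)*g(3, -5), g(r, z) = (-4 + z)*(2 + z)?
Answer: -415425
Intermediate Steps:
a(x, A) = -53*A (a(x, A) = A + (-2*A)*(-8 + (-5)**2 - 2*(-5)) = A + (-2*A)*(-8 + 25 + 10) = A - 2*A*27 = A - 54*A = -53*A)
(a(-22, -18) + 1)*(-425 + v(-10)) = (-53*(-18) + 1)*(-425 - 10) = (954 + 1)*(-435) = 955*(-435) = -415425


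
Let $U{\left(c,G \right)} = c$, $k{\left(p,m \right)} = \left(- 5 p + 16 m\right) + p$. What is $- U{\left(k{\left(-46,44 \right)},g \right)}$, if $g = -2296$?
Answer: $-888$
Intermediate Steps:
$k{\left(p,m \right)} = - 4 p + 16 m$
$- U{\left(k{\left(-46,44 \right)},g \right)} = - (\left(-4\right) \left(-46\right) + 16 \cdot 44) = - (184 + 704) = \left(-1\right) 888 = -888$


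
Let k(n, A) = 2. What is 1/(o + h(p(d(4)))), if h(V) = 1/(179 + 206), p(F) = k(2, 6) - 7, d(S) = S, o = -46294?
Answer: -385/17823189 ≈ -2.1601e-5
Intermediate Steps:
p(F) = -5 (p(F) = 2 - 7 = -5)
h(V) = 1/385
1/(o + h(p(d(4)))) = 1/(-46294 + 1/385) = 1/(-17823189/385) = -385/17823189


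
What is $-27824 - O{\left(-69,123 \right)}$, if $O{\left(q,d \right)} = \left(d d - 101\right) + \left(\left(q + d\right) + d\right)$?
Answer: $-43029$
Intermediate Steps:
$O{\left(q,d \right)} = -101 + q + d^{2} + 2 d$ ($O{\left(q,d \right)} = \left(d^{2} - 101\right) + \left(\left(d + q\right) + d\right) = \left(-101 + d^{2}\right) + \left(q + 2 d\right) = -101 + q + d^{2} + 2 d$)
$-27824 - O{\left(-69,123 \right)} = -27824 - \left(-101 - 69 + 123^{2} + 2 \cdot 123\right) = -27824 - \left(-101 - 69 + 15129 + 246\right) = -27824 - 15205 = -43029$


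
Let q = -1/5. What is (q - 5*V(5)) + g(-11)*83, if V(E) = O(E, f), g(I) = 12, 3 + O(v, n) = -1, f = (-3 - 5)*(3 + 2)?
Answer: 5079/5 ≈ 1015.8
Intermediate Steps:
f = -40 (f = -8*5 = -40)
O(v, n) = -4 (O(v, n) = -3 - 1 = -4)
V(E) = -4
q = -1/5 (q = -1*1/5 = -1/5 ≈ -0.20000)
(q - 5*V(5)) + g(-11)*83 = (-1/5 - 5*(-4)) + 12*83 = (-1/5 + 20) + 996 = 99/5 + 996 = 5079/5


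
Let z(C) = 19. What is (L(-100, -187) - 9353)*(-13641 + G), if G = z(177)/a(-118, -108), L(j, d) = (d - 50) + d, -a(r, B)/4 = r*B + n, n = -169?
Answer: 6708413452863/50300 ≈ 1.3337e+8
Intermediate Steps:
a(r, B) = 676 - 4*B*r (a(r, B) = -4*(r*B - 169) = -4*(B*r - 169) = -4*(-169 + B*r) = 676 - 4*B*r)
L(j, d) = -50 + 2*d (L(j, d) = (-50 + d) + d = -50 + 2*d)
G = -19/50300 (G = 19/(676 - 4*(-108)*(-118)) = 19/(676 - 50976) = 19/(-50300) = 19*(-1/50300) = -19/50300 ≈ -0.00037773)
(L(-100, -187) - 9353)*(-13641 + G) = ((-50 + 2*(-187)) - 9353)*(-13641 - 19/50300) = ((-50 - 374) - 9353)*(-686142319/50300) = (-424 - 9353)*(-686142319/50300) = -9777*(-686142319/50300) = 6708413452863/50300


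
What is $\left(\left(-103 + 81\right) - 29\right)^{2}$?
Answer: $2601$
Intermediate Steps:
$\left(\left(-103 + 81\right) - 29\right)^{2} = \left(-22 - 29\right)^{2} = \left(-51\right)^{2} = 2601$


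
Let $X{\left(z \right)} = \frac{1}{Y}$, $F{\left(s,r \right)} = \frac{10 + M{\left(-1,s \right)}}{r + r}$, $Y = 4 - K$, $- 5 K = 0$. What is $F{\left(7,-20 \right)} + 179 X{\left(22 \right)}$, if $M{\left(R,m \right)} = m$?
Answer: $\frac{1773}{40} \approx 44.325$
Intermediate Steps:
$K = 0$ ($K = \left(- \frac{1}{5}\right) 0 = 0$)
$Y = 4$ ($Y = 4 - 0 = 4 + 0 = 4$)
$F{\left(s,r \right)} = \frac{10 + s}{2 r}$ ($F{\left(s,r \right)} = \frac{10 + s}{r + r} = \frac{10 + s}{2 r}$)
$X{\left(z \right)} = \frac{1}{4}$
$F{\left(7,-20 \right)} + 179 X{\left(22 \right)} = \frac{10 + 7}{2 \left(-20\right)} + 179 \cdot \frac{1}{4} = \frac{1}{2} \left(- \frac{1}{20}\right) 17 + \frac{179}{4} = - \frac{17}{40} + \frac{179}{4} = \frac{1773}{40}$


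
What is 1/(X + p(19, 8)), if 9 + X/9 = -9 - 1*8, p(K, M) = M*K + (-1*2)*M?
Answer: -1/98 ≈ -0.010204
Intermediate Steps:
p(K, M) = -2*M + K*M (p(K, M) = K*M - 2*M = -2*M + K*M)
X = -234 (X = -81 + 9*(-9 - 1*8) = -81 + 9*(-9 - 8) = -81 + 9*(-17) = -81 - 153 = -234)
1/(X + p(19, 8)) = 1/(-234 + 8*(-2 + 19)) = 1/(-234 + 8*17) = 1/(-234 + 136) = 1/(-98) = -1/98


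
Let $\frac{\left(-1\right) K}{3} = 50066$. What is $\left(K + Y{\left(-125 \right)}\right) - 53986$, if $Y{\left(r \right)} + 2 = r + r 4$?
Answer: $-204811$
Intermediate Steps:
$Y{\left(r \right)} = -2 + 5 r$ ($Y{\left(r \right)} = -2 + \left(r + r 4\right) = -2 + \left(r + 4 r\right) = -2 + 5 r$)
$K = -150198$ ($K = \left(-3\right) 50066 = -150198$)
$\left(K + Y{\left(-125 \right)}\right) - 53986 = \left(-150198 + \left(-2 + 5 \left(-125\right)\right)\right) - 53986 = \left(-150198 - 627\right) - 53986 = -150825 - 53986 = -204811$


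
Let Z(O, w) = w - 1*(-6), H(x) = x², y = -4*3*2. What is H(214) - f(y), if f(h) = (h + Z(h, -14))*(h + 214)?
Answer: 51876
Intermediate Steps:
y = -24 (y = -12*2 = -24)
Z(O, w) = 6 + w (Z(O, w) = w + 6 = 6 + w)
f(h) = (-8 + h)*(214 + h) (f(h) = (h + (6 - 14))*(h + 214) = (h - 8)*(214 + h) = (-8 + h)*(214 + h))
H(214) - f(y) = 214² - (-1712 + (-24)² + 206*(-24)) = 45796 - (-1712 + 576 - 4944) = 45796 - 1*(-6080) = 45796 + 6080 = 51876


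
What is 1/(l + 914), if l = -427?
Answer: 1/487 ≈ 0.0020534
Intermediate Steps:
1/(l + 914) = 1/(-427 + 914) = 1/487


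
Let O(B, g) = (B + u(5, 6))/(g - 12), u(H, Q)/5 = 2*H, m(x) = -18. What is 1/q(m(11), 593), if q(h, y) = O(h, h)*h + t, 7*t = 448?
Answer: 5/416 ≈ 0.012019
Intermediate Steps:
t = 64 (t = (⅐)*448 = 64)
u(H, Q) = 10*H (u(H, Q) = 5*(2*H) = 10*H)
O(B, g) = (50 + B)/(-12 + g) (O(B, g) = (B + 10*5)/(g - 12) = (B + 50)/(-12 + g) = (50 + B)/(-12 + g))
q(h, y) = 64 + h*(50 + h)/(-12 + h) (q(h, y) = ((50 + h)/(-12 + h))*h + 64 = h*(50 + h)/(-12 + h) + 64 = 64 + h*(50 + h)/(-12 + h))
1/q(m(11), 593) = 1/((-768 + (-18)² + 114*(-18))/(-12 - 18)) = 1/((-768 + 324 - 2052)/(-30)) = 1/(-1/30*(-2496)) = 1/(416/5) = 5/416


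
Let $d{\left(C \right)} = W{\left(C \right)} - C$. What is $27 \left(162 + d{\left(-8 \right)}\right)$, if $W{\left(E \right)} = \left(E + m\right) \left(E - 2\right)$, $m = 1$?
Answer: $6480$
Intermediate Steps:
$W{\left(E \right)} = \left(1 + E\right) \left(-2 + E\right)$ ($W{\left(E \right)} = \left(E + 1\right) \left(E - 2\right) = \left(1 + E\right) \left(-2 + E\right)$)
$d{\left(C \right)} = -2 + C^{2} - 2 C$ ($d{\left(C \right)} = \left(-2 + C^{2} - C\right) - C = -2 + C^{2} - 2 C$)
$27 \left(162 + d{\left(-8 \right)}\right) = 27 \left(162 - \left(-14 - 64\right)\right) = 27 \left(162 + \left(-2 + 64 + 16\right)\right) = 27 \left(162 + 78\right) = 27 \cdot 240 = 6480$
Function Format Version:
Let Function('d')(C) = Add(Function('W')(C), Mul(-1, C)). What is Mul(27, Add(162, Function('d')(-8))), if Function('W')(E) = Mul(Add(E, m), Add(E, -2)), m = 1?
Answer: 6480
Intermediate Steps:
Function('W')(E) = Mul(Add(1, E), Add(-2, E)) (Function('W')(E) = Mul(Add(E, 1), Add(E, -2)) = Mul(Add(1, E), Add(-2, E)))
Function('d')(C) = Add(-2, Pow(C, 2), Mul(-2, C)) (Function('d')(C) = Add(Add(-2, Pow(C, 2), Mul(-1, C)), Mul(-1, C)) = Add(-2, Pow(C, 2), Mul(-2, C)))
Mul(27, Add(162, Function('d')(-8))) = Mul(27, Add(162, Add(-2, Pow(-8, 2), Mul(-2, -8)))) = Mul(27, Add(162, Add(-2, 64, 16))) = Mul(27, Add(162, 78)) = Mul(27, 240) = 6480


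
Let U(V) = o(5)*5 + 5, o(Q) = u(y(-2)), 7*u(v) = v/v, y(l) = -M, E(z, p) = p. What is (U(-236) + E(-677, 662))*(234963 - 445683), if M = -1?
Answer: -984905280/7 ≈ -1.4070e+8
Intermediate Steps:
y(l) = 1 (y(l) = -1*(-1) = 1)
u(v) = ⅐ (u(v) = (v/v)/7 = (⅐)*1 = ⅐)
o(Q) = ⅐
U(V) = 40/7 (U(V) = (⅐)*5 + 5 = 5/7 + 5 = 40/7)
(U(-236) + E(-677, 662))*(234963 - 445683) = (40/7 + 662)*(234963 - 445683) = (4674/7)*(-210720) = -984905280/7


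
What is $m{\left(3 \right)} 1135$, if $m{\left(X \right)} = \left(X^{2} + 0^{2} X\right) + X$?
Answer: $13620$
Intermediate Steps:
$m{\left(X \right)} = X + X^{2}$ ($m{\left(X \right)} = \left(X^{2} + 0 X\right) + X = \left(X^{2} + 0\right) + X = X^{2} + X = X + X^{2}$)
$m{\left(3 \right)} 1135 = 3 \left(1 + 3\right) 1135 = 3 \cdot 4 \cdot 1135 = 12 \cdot 1135 = 13620$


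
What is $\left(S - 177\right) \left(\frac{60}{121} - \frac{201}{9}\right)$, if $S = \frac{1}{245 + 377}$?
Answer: $\frac{872707211}{225786} \approx 3865.2$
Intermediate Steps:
$S = \frac{1}{622} \approx 0.0016077$
$\left(S - 177\right) \left(\frac{60}{121} - \frac{201}{9}\right) = \left(\frac{1}{622} - 177\right) \left(\frac{60}{121} - \frac{201}{9}\right) = - \frac{110093 \left(60 \cdot \frac{1}{121} - \frac{67}{3}\right)}{622} = - \frac{110093 \left(\frac{60}{121} - \frac{67}{3}\right)}{622} = \left(- \frac{110093}{622}\right) \left(- \frac{7927}{363}\right) = \frac{872707211}{225786}$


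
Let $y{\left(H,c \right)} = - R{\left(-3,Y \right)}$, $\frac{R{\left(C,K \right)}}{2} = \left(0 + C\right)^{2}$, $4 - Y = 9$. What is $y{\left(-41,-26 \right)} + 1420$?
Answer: $1402$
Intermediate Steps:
$Y = -5$ ($Y = 4 - 9 = -5$)
$R{\left(C,K \right)} = 2 C^{2}$ ($R{\left(C,K \right)} = 2 \left(0 + C\right)^{2} = 2 C^{2}$)
$y{\left(H,c \right)} = -18$ ($y{\left(H,c \right)} = - 2 \left(-3\right)^{2} = - 2 \cdot 9 = \left(-1\right) 18 = -18$)
$y{\left(-41,-26 \right)} + 1420 = -18 + 1420 = 1402$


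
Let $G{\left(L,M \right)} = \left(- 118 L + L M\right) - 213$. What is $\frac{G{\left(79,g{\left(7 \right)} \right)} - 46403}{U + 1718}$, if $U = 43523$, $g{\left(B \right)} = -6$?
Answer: $- \frac{56412}{45241} \approx -1.2469$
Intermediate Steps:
$G{\left(L,M \right)} = -213 - 118 L + L M$
$\frac{G{\left(79,g{\left(7 \right)} \right)} - 46403}{U + 1718} = \frac{\left(-213 - 9322 + 79 \left(-6\right)\right) - 46403}{43523 + 1718} = \frac{\left(-213 - 9322 - 474\right) - 46403}{45241} = \left(-10009 - 46403\right) \frac{1}{45241} = \left(-56412\right) \frac{1}{45241} = - \frac{56412}{45241}$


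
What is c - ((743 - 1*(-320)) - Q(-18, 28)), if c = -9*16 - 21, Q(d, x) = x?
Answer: -1200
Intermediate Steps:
c = -165 (c = -144 - 21 = -165)
c - ((743 - 1*(-320)) - Q(-18, 28)) = -165 - ((743 - 1*(-320)) - 1*28) = -165 - ((743 + 320) - 28) = -165 - (1063 - 28) = -165 - 1*1035 = -165 - 1035 = -1200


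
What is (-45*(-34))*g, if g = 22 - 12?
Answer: 15300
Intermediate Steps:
g = 10
(-45*(-34))*g = -45*(-34)*10 = 1530*10 = 15300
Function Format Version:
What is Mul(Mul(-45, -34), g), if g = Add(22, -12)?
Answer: 15300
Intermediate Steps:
g = 10
Mul(Mul(-45, -34), g) = Mul(Mul(-45, -34), 10) = Mul(1530, 10) = 15300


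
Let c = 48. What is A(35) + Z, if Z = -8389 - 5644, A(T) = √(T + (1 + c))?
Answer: -14033 + 2*√21 ≈ -14024.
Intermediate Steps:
A(T) = √(49 + T) (A(T) = √(T + (1 + 48)) = √(T + 49) = √(49 + T))
Z = -14033
A(35) + Z = √(49 + 35) - 14033 = √84 - 14033 = 2*√21 - 14033 = -14033 + 2*√21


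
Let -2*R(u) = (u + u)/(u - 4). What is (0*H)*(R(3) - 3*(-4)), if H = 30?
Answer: 0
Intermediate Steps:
R(u) = -u/(-4 + u) (R(u) = -(u + u)/(2*(u - 4)) = -2*u/(2*(-4 + u)) = -u/(-4 + u))
(0*H)*(R(3) - 3*(-4)) = (0*30)*(-1*3/(-4 + 3) - 3*(-4)) = 0*(-1*3/(-1) + 12) = 0*(-1*3*(-1) + 12) = 0*(3 + 12) = 0*15 = 0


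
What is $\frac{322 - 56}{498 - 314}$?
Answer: $\frac{133}{92} \approx 1.4457$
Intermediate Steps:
$\frac{322 - 56}{498 - 314} = \frac{266}{184} = 266 \cdot \frac{1}{184} = \frac{133}{92}$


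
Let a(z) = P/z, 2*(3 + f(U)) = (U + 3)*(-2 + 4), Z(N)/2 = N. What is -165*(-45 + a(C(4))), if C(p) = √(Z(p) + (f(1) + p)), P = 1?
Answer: 7425 - 165*√13/13 ≈ 7379.2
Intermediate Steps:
Z(N) = 2*N
f(U) = U (f(U) = -3 + ((U + 3)*(-2 + 4))/2 = -3 + ((3 + U)*2)/2 = -3 + (6 + 2*U)/2 = -3 + (3 + U) = U)
C(p) = √(1 + 3*p) (C(p) = √(2*p + (1 + p)) = √(1 + 3*p))
a(z) = 1/z
-165*(-45 + a(C(4))) = -165*(-45 + 1/(√(1 + 3*4))) = -165*(-45 + 1/(√(1 + 12))) = -165*(-45 + 1/(√13)) = -165*(-45 + √13/13) = 7425 - 165*√13/13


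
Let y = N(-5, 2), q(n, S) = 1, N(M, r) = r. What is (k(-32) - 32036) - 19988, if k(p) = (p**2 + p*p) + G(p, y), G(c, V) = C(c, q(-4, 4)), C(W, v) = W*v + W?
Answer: -50040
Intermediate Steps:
y = 2
C(W, v) = W + W*v
G(c, V) = 2*c (G(c, V) = c*(1 + 1) = c*2 = 2*c)
k(p) = 2*p + 2*p**2 (k(p) = (p**2 + p*p) + 2*p = (p**2 + p**2) + 2*p = 2*p**2 + 2*p = 2*p + 2*p**2)
(k(-32) - 32036) - 19988 = (2*(-32)*(1 - 32) - 32036) - 19988 = (2*(-32)*(-31) - 32036) - 19988 = (1984 - 32036) - 19988 = -30052 - 19988 = -50040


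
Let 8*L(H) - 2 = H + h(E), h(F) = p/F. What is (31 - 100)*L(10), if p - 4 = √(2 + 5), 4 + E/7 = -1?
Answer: -3588/35 + 69*√7/280 ≈ -101.86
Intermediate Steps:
E = -35 (E = -28 + 7*(-1) = -28 - 7 = -35)
p = 4 + √7 (p = 4 + √(2 + 5) = 4 + √7 ≈ 6.6458)
h(F) = (4 + √7)/F
L(H) = 33/140 - √7/280 + H/8 (L(H) = ¼ + (H + (4 + √7)/(-35))/8 = ¼ + (H - (4 + √7)/35)/8 = ¼ + (H + (-4/35 - √7/35))/8 = ¼ + (-4/35 + H - √7/35)/8 = ¼ + (-1/70 - √7/280 + H/8) = 33/140 - √7/280 + H/8)
(31 - 100)*L(10) = (31 - 100)*(33/140 - √7/280 + (⅛)*10) = -69*(33/140 - √7/280 + 5/4) = -69*(52/35 - √7/280) = -3588/35 + 69*√7/280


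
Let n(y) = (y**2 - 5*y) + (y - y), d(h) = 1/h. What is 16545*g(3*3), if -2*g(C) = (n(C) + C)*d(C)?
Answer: -82725/2 ≈ -41363.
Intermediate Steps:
n(y) = y**2 - 5*y (n(y) = (y**2 - 5*y) + 0 = y**2 - 5*y)
g(C) = -(C + C*(-5 + C))/(2*C) (g(C) = -(C*(-5 + C) + C)/(2*C) = -(C + C*(-5 + C))/(2*C))
16545*g(3*3) = 16545*(2 - 3*3/2) = 16545*(2 - 1/2*9) = 16545*(2 - 9/2) = 16545*(-5/2) = -82725/2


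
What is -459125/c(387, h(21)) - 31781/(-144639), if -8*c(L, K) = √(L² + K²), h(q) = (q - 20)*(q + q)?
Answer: 31781/144639 + 3673000*√16837/50511 ≈ 9435.8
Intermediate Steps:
h(q) = 2*q*(-20 + q) (h(q) = (-20 + q)*(2*q) = 2*q*(-20 + q))
c(L, K) = -√(K² + L²)/8 (c(L, K) = -√(L² + K²)/8 = -√(K² + L²)/8)
-459125/c(387, h(21)) - 31781/(-144639) = -459125*(-8/√((2*21*(-20 + 21))² + 387²)) - 31781/(-144639) = -459125*(-8/√((2*21*1)² + 149769)) - 31781*(-1/144639) = -459125*(-8/√(42² + 149769)) + 31781/144639 = -459125*(-8/√(1764 + 149769)) + 31781/144639 = -459125*(-8*√16837/50511) + 31781/144639 = -(-3673000)*√16837/50511 + 31781/144639 = 3673000*√16837/50511 + 31781/144639 = 31781/144639 + 3673000*√16837/50511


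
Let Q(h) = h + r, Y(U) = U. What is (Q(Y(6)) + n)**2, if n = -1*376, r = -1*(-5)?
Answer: 133225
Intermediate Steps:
r = 5
Q(h) = 5 + h (Q(h) = h + 5 = 5 + h)
n = -376
(Q(Y(6)) + n)**2 = ((5 + 6) - 376)**2 = (11 - 376)**2 = (-365)**2 = 133225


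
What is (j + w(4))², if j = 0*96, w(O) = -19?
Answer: 361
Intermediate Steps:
j = 0
(j + w(4))² = (0 - 19)² = (-19)² = 361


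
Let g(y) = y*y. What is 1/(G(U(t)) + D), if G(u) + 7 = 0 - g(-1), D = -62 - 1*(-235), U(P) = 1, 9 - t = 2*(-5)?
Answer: 1/165 ≈ 0.0060606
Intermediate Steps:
t = 19 (t = 9 - 2*(-5) = 9 - 1*(-10) = 9 + 10 = 19)
g(y) = y²
D = 173 (D = -62 + 235 = 173)
G(u) = -8 (G(u) = -7 + (0 - 1*(-1)²) = -7 + (0 - 1*1) = -7 + (0 - 1) = -7 - 1 = -8)
1/(G(U(t)) + D) = 1/(-8 + 173) = 1/165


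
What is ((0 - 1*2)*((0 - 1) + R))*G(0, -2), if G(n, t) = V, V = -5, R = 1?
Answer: 0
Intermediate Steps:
G(n, t) = -5
((0 - 1*2)*((0 - 1) + R))*G(0, -2) = ((0 - 1*2)*((0 - 1) + 1))*(-5) = ((0 - 2)*(-1 + 1))*(-5) = -2*0*(-5) = 0*(-5) = 0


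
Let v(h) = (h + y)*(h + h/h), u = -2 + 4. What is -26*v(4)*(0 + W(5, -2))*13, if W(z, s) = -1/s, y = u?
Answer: -5070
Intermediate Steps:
u = 2
y = 2
v(h) = (1 + h)*(2 + h) (v(h) = (h + 2)*(h + h/h) = (2 + h)*(h + 1) = (2 + h)*(1 + h) = (1 + h)*(2 + h))
-26*v(4)*(0 + W(5, -2))*13 = -26*(2 + 4² + 3*4)*(0 - 1/(-2))*13 = -26*(2 + 16 + 12)*(0 - 1*(-½))*13 = -780*(0 + ½)*13 = -780/2*13 = -26*15*13 = -390*13 = -5070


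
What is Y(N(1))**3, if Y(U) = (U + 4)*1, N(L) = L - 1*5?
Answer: 0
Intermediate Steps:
N(L) = -5 + L (N(L) = L - 5 = -5 + L)
Y(U) = 4 + U (Y(U) = (4 + U)*1 = 4 + U)
Y(N(1))**3 = (4 + (-5 + 1))**3 = (4 - 4)**3 = 0**3 = 0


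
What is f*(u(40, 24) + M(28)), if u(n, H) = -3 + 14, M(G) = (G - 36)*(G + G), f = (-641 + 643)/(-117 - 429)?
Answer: 437/273 ≈ 1.6007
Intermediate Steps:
f = -1/273 (f = 2/(-546) = 2*(-1/546) = -1/273 ≈ -0.0036630)
M(G) = 2*G*(-36 + G) (M(G) = (-36 + G)*(2*G) = 2*G*(-36 + G))
u(n, H) = 11
f*(u(40, 24) + M(28)) = -(11 + 2*28*(-36 + 28))/273 = -(11 + 2*28*(-8))/273 = -(11 - 448)/273 = -1/273*(-437) = 437/273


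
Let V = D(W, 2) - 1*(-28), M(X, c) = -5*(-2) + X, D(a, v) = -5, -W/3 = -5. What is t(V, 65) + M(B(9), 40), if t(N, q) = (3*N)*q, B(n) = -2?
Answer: 4493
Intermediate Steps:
W = 15 (W = -3*(-5) = 15)
M(X, c) = 10 + X
V = 23 (V = -5 - 1*(-28) = -5 + 28 = 23)
t(N, q) = 3*N*q
t(V, 65) + M(B(9), 40) = 3*23*65 + (10 - 2) = 4485 + 8 = 4493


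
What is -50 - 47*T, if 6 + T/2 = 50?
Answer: -4186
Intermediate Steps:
T = 88 (T = -12 + 2*50 = -12 + 100 = 88)
-50 - 47*T = -50 - 47*88 = -50 - 4136 = -4186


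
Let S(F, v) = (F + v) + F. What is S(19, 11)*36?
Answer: 1764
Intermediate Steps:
S(F, v) = v + 2*F
S(19, 11)*36 = (11 + 2*19)*36 = (11 + 38)*36 = 49*36 = 1764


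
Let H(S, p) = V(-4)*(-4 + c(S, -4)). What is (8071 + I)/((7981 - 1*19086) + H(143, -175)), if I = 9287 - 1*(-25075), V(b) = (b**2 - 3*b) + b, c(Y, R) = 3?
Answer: -42433/11129 ≈ -3.8128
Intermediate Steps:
V(b) = b**2 - 2*b
I = 34362 (I = 9287 + 25075 = 34362)
H(S, p) = -24 (H(S, p) = (-4*(-2 - 4))*(-4 + 3) = -4*(-6)*(-1) = 24*(-1) = -24)
(8071 + I)/((7981 - 1*19086) + H(143, -175)) = (8071 + 34362)/((7981 - 1*19086) - 24) = 42433/((7981 - 19086) - 24) = 42433/(-11105 - 24) = 42433/(-11129) = 42433*(-1/11129) = -42433/11129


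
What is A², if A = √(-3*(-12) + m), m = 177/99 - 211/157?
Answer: 188816/5181 ≈ 36.444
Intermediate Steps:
m = 2300/5181 (m = 177*(1/99) - 211*1/157 = 59/33 - 211/157 = 2300/5181 ≈ 0.44393)
A = 4*√61140981/5181 (A = √(-3*(-12) + 2300/5181) = √(36 + 2300/5181) = √(188816/5181) = 4*√61140981/5181 ≈ 6.0369)
A² = (4*√61140981/5181)² = 188816/5181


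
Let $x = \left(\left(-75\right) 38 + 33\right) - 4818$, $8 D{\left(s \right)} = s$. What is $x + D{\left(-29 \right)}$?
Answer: $- \frac{61109}{8} \approx -7638.6$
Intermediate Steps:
$D{\left(s \right)} = \frac{s}{8}$
$x = -7635$ ($x = \left(-2850 + 33\right) - 4818 = -2817 - 4818 = -7635$)
$x + D{\left(-29 \right)} = -7635 + \frac{1}{8} \left(-29\right) = -7635 - \frac{29}{8} = - \frac{61109}{8}$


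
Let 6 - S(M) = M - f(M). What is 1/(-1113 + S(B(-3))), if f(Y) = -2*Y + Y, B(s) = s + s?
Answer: -1/1095 ≈ -0.00091324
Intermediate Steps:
B(s) = 2*s
f(Y) = -Y
S(M) = 6 - 2*M (S(M) = 6 - (M - (-1)*M) = 6 - (M + M) = 6 - 2*M)
1/(-1113 + S(B(-3))) = 1/(-1113 + (6 - 4*(-3))) = 1/(-1113 + (6 - 2*(-6))) = 1/(-1113 + (6 + 12)) = 1/(-1113 + 18) = 1/(-1095) = -1/1095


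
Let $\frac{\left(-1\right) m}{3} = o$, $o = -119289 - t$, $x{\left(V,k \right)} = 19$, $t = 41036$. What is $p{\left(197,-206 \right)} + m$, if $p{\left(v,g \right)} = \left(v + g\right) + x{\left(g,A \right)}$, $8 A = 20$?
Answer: $480985$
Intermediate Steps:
$A = \frac{5}{2}$ ($A = \frac{1}{8} \cdot 20 = \frac{5}{2} \approx 2.5$)
$o = -160325$ ($o = -119289 - 41036 = -160325$)
$m = 480975$ ($m = \left(-3\right) \left(-160325\right) = 480975$)
$p{\left(v,g \right)} = 19 + g + v$ ($p{\left(v,g \right)} = \left(v + g\right) + 19 = \left(g + v\right) + 19 = 19 + g + v$)
$p{\left(197,-206 \right)} + m = \left(19 - 206 + 197\right) + 480975 = 10 + 480975 = 480985$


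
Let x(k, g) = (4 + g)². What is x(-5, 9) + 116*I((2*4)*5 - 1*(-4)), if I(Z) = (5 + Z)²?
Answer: 278685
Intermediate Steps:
x(-5, 9) + 116*I((2*4)*5 - 1*(-4)) = (4 + 9)² + 116*(5 + ((2*4)*5 - 1*(-4)))² = 13² + 116*(5 + (8*5 + 4))² = 169 + 116*(5 + (40 + 4))² = 169 + 116*(5 + 44)² = 169 + 116*49² = 169 + 116*2401 = 169 + 278516 = 278685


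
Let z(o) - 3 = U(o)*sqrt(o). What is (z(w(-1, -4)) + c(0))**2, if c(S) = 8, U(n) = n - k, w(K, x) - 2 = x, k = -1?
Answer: (11 - I*sqrt(2))**2 ≈ 119.0 - 31.113*I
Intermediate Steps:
w(K, x) = 2 + x
U(n) = 1 + n (U(n) = n - 1*(-1) = n + 1 = 1 + n)
z(o) = 3 + sqrt(o)*(1 + o) (z(o) = 3 + (1 + o)*sqrt(o) = 3 + sqrt(o)*(1 + o))
(z(w(-1, -4)) + c(0))**2 = ((3 + sqrt(2 - 4)*(1 + (2 - 4))) + 8)**2 = ((3 + sqrt(-2)*(1 - 2)) + 8)**2 = ((3 + (I*sqrt(2))*(-1)) + 8)**2 = ((3 - I*sqrt(2)) + 8)**2 = (11 - I*sqrt(2))**2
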